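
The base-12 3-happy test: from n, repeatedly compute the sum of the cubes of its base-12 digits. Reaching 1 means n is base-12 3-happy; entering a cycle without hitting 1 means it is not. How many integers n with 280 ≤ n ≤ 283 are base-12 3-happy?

280: 280 → 1396 → 1305 → 1458 → 1217 → 762 → 368 → 736 → 190 → 1028 → 856 → 1520 → 1728 → 1  (reaches 1)
281: 281 → 1457 → 1126 → 2072 → 585 → 793 → 342 → 288 → 8 → 512 → 755 → 1464 → 1008 → 343 → 415 → 1351 → 1136 → 1855 → 1344 → 793  (repeats 793)
282: 282 → 1548 → 1729 → 2 → 8 → 512 → 755 → 1464 → 1008 → 343 → 415 → 1351 → 1136 → 1855 → 1344 → 793 → 342 → 288 → 8  (repeats 8)
283: 283 → 1675 → 2017 → 10 → 1000 → 1611 → 1366 → 1854 → 1217 → 762 → 368 → 736 → 190 → 1028 → 856 → 1520 → 1728 → 1  (reaches 1)
base-12 3-happy: 280, 283

2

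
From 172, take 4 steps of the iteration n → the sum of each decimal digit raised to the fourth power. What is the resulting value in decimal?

172 → 1⁴ + 7⁴ + 2⁴ = 1 + 2401 + 16 = 2418
2418 → 2⁴ + 4⁴ + 1⁴ + 8⁴ = 16 + 256 + 1 + 4096 = 4369
4369 → 4⁴ + 3⁴ + 6⁴ + 9⁴ = 256 + 81 + 1296 + 6561 = 8194
8194 → 8⁴ + 1⁴ + 9⁴ + 4⁴ = 4096 + 1 + 6561 + 256 = 10914

10914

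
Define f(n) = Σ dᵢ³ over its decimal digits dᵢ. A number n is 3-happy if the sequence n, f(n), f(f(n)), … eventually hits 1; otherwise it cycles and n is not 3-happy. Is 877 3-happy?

3-happy

877 → 1198
1198 → 1243
1243 → 100
100 → 1  — reached 1.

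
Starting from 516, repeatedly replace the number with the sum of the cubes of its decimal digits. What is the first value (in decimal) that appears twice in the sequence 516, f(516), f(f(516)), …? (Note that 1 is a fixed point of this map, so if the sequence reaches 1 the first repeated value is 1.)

153

516 → 5³ + 1³ + 6³ = 342
342 → 3³ + 4³ + 2³ = 99
99 → 9³ + 9³ = 1458
1458 → 1³ + 4³ + 5³ + 8³ = 702
702 → 7³ + 0³ + 2³ = 351
351 → 3³ + 5³ + 1³ = 153
153 → 1³ + 5³ + 3³ = 153  — 153 already appeared earlier.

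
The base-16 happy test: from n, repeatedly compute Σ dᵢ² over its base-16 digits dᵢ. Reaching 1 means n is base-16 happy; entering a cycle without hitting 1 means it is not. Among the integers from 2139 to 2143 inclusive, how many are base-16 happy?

2

2139: 2139 → 210 → 173 → 269 → 170 → 200 → 208 → 169 → 181 → 146 → 85 → 50 → 13 → 169  (repeats 169)
2140: 2140 → 233 → 277 → 27 → 122 → 149 → 106 → 136 → 128 → 64 → 16 → 1  (reaches 1)
2141: 2141 → 258 → 5 → 25 → 82 → 29 → 170 → 200 → 208 → 169 → 181 → 146 → 85 → 50 → 13 → 169  (repeats 169)
2142: 2142 → 285 → 171 → 221 → 338 → 30 → 197 → 169 → 181 → 146 → 85 → 50 → 13 → 169  (repeats 169)
2143: 2143 → 314 → 110 → 232 → 260 → 17 → 2 → 4 → 16 → 1  (reaches 1)
base-16 happy: 2140, 2143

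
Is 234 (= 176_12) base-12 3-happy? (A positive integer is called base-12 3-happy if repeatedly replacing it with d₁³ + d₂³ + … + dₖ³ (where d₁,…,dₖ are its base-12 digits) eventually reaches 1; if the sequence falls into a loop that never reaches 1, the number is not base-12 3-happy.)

not base-12 3-happy

234 = (1,7,6)_12 → 1³ + 7³ + 6³ = 560
560 = (3,10,8)_12 → 3³ + 10³ + 8³ = 1539
1539 = (10,8,3)_12 → 10³ + 8³ + 3³ = 1539  — 1539 already seen; the sequence cycles without reaching 1.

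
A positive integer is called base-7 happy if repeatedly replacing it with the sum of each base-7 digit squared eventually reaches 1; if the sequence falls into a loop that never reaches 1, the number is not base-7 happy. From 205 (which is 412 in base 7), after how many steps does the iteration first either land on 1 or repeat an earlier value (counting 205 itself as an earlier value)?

205 = (4,1,2)_7 → 21
21 = (3,0)_7 → 9
9 = (1,2)_7 → 5
5 = (5)_7 → 25
25 = (3,4)_7 → 25  — 25 repeats.
That took 5 steps.

5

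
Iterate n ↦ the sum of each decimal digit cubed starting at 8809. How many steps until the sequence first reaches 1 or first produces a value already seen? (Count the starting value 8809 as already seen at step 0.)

8809 → 8³ + 8³ + 0³ + 9³ = 1753
1753 → 1³ + 7³ + 5³ + 3³ = 496
496 → 4³ + 9³ + 6³ = 1009
1009 → 1³ + 0³ + 0³ + 9³ = 730
730 → 7³ + 3³ + 0³ = 370
370 → 3³ + 7³ + 0³ = 370  — 370 repeats.
That took 6 steps.

6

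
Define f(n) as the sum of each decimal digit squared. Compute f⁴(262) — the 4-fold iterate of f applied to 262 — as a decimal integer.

262 → 2² + 6² + 2² = 44
44 → 4² + 4² = 32
32 → 3² + 2² = 13
13 → 1² + 3² = 10

10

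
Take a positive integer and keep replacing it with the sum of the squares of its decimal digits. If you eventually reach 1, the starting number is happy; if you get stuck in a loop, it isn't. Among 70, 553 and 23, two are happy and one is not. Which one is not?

553

70: 70 → 49 → 97 → 130 → 10 → 1  — reaches 1 (happy)
553: 553 → 59 → 106 → 37 → 58 → 89 → 145 → 42 → 20 → 4 → 16 → 37  — repeats 37 (not happy)
23: 23 → 13 → 10 → 1  — reaches 1 (happy)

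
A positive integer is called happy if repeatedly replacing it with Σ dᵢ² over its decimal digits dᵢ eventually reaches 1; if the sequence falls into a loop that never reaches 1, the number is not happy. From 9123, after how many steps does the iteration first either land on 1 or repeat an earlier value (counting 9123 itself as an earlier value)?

11

9123 → 9² + 1² + 2² + 3² = 95
95 → 9² + 5² = 106
106 → 1² + 0² + 6² = 37
37 → 3² + 7² = 58
58 → 5² + 8² = 89
89 → 8² + 9² = 145
145 → 1² + 4² + 5² = 42
42 → 4² + 2² = 20
20 → 2² + 0² = 4
4 → 4² = 16
16 → 1² + 6² = 37  — 37 repeats.
That took 11 steps.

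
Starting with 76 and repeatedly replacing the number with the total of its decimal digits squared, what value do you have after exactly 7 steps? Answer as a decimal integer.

16

76 → 7² + 6² = 49 + 36 = 85
85 → 8² + 5² = 64 + 25 = 89
89 → 8² + 9² = 64 + 81 = 145
145 → 1² + 4² + 5² = 1 + 16 + 25 = 42
42 → 4² + 2² = 16 + 4 = 20
20 → 2² + 0² = 4 + 0 = 4
4 → 4² = 16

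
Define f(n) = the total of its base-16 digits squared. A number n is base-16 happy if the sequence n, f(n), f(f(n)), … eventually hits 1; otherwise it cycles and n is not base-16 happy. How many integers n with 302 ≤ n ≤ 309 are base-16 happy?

302: 302 → 201 → 225 → 197 → 169 → 181 → 146 → 85 → 50 → 13 → 169  (repeats 169)
303: 303 → 230 → 232 → 260 → 17 → 2 → 4 → 16 → 1  (reaches 1)
304: 304 → 10 → 100 → 52 → 25 → 82 → 29 → 170 → 200 → 208 → 169 → 181 → 146 → 85 → 50 → 13 → 169  (repeats 169)
305: 305 → 11 → 121 → 130 → 68 → 32 → 4 → 16 → 1  (reaches 1)
306: 306 → 14 → 196 → 160 → 100 → 52 → 25 → 82 → 29 → 170 → 200 → 208 → 169 → 181 → 146 → 85 → 50 → 13 → 169  (repeats 169)
307: 307 → 19 → 10 → 100 → 52 → 25 → 82 → 29 → 170 → 200 → 208 → 169 → 181 → 146 → 85 → 50 → 13 → 169  (repeats 169)
308: 308 → 26 → 101 → 61 → 178 → 125 → 218 → 269 → 170 → 200 → 208 → 169 → 181 → 146 → 85 → 50 → 13 → 169  (repeats 169)
309: 309 → 35 → 13 → 169 → 181 → 146 → 85 → 50 → 13  (repeats 13)
base-16 happy: 303, 305

2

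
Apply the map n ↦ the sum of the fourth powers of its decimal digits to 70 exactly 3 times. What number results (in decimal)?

2498

70 → 7⁴ + 0⁴ = 2401
2401 → 2⁴ + 4⁴ + 0⁴ + 1⁴ = 273
273 → 2⁴ + 7⁴ + 3⁴ = 2498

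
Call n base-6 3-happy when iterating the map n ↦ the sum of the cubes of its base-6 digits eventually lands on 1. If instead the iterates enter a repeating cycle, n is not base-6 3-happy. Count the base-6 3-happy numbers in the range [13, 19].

13: 13 → 9 → 28 → 128 → 62 → 73 → 9  — not base-6 3-happy
14: 14 → 16 → 72 → 8 → 9 → 28 → 128 → 62 → 73 → 9  — not base-6 3-happy
15: 15 → 35 → 250 → 190 → 190  — not base-6 3-happy
16: 16 → 72 → 8 → 9 → 28 → 128 → 62 → 73 → 9  — not base-6 3-happy
17: 17 → 133 → 92 → 43 → 3 → 27 → 91 → 36 → 1  — base-6 3-happy
18: 18 → 27 → 91 → 36 → 1  — base-6 3-happy
19: 19 → 28 → 128 → 62 → 73 → 9 → 28  — not base-6 3-happy
base-6 3-happy: 17, 18

2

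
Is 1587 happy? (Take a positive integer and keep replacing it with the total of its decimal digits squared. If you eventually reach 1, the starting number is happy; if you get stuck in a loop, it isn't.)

1587 → 139
139 → 91
91 → 82
82 → 68
68 → 100
100 → 1  — reached 1.

happy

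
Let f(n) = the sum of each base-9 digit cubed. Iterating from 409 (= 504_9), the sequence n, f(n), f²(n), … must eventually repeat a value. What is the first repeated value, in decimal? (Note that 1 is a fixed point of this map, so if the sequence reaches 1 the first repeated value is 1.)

409

409 = (5,0,4)_9 → 189
189 = (2,3,0)_9 → 35
35 = (3,8)_9 → 539
539 = (6,5,8)_9 → 853
853 = (1,1,4,7)_9 → 409  — 409 already appeared earlier.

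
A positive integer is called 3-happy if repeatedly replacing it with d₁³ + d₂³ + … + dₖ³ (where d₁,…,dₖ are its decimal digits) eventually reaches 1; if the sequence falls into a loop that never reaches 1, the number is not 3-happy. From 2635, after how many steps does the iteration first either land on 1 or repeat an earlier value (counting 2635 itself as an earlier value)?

2635 → 2³ + 6³ + 3³ + 5³ = 8 + 216 + 27 + 125 = 376
376 → 3³ + 7³ + 6³ = 27 + 343 + 216 = 586
586 → 5³ + 8³ + 6³ = 125 + 512 + 216 = 853
853 → 8³ + 5³ + 3³ = 512 + 125 + 27 = 664
664 → 6³ + 6³ + 4³ = 216 + 216 + 64 = 496
496 → 4³ + 9³ + 6³ = 64 + 729 + 216 = 1009
1009 → 1³ + 0³ + 0³ + 9³ = 1 + 0 + 0 + 729 = 730
730 → 7³ + 3³ + 0³ = 343 + 27 + 0 = 370
370 → 3³ + 7³ + 0³ = 27 + 343 + 0 = 370  — 370 repeats.
That took 9 steps.

9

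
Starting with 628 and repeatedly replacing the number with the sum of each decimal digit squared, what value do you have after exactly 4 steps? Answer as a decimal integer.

25

628 → 104
104 → 17
17 → 50
50 → 25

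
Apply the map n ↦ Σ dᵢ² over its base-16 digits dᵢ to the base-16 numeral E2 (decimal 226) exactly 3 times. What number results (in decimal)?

226 = (14,2)_16 → 14² + 2² = 196 + 4 = 200
200 = (12,8)_16 → 12² + 8² = 144 + 64 = 208
208 = (13,0)_16 → 13² + 0² = 169 + 0 = 169

169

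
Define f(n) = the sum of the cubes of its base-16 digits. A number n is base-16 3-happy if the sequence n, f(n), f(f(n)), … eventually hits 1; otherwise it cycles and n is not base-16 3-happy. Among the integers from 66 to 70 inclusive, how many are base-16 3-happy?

66: 66 → 72 → 576 → 72  (repeats 72)
67: 67 → 91 → 1456 → 1456  (repeats 1456)
68: 68 → 128 → 512 → 8 → 512  (repeats 512)
69: 69 → 189 → 3528 → 4437 → 252 → 5103 → 6147 → 540 → 1737 → 2673 → 1344 → 189  (repeats 189)
70: 70 → 280 → 514 → 16 → 1  (reaches 1)
base-16 3-happy: 70

1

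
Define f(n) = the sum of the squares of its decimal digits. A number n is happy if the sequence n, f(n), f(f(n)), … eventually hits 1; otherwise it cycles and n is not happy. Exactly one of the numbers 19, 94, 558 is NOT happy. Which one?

558

19: 19 → 82 → 68 → 100 → 1  — reaches 1 (happy)
94: 94 → 97 → 130 → 10 → 1  — reaches 1 (happy)
558: 558 → 114 → 18 → 65 → 61 → 37 → 58 → 89 → 145 → 42 → 20 → 4 → 16 → 37  — repeats 37 (not happy)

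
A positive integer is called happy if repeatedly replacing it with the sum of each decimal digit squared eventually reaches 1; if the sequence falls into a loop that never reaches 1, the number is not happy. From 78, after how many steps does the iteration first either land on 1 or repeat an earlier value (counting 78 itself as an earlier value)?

78 → 7² + 8² = 49 + 64 = 113
113 → 1² + 1² + 3² = 1 + 1 + 9 = 11
11 → 1² + 1² = 1 + 1 = 2
2 → 2² = 4
4 → 4² = 16
16 → 1² + 6² = 1 + 36 = 37
37 → 3² + 7² = 9 + 49 = 58
58 → 5² + 8² = 25 + 64 = 89
89 → 8² + 9² = 64 + 81 = 145
145 → 1² + 4² + 5² = 1 + 16 + 25 = 42
42 → 4² + 2² = 16 + 4 = 20
20 → 2² + 0² = 4 + 0 = 4  — 4 repeats.
That took 12 steps.

12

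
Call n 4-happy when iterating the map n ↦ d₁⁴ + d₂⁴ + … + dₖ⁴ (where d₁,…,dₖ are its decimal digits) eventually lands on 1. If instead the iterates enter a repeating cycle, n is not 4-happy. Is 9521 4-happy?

not 4-happy

9521 → 9⁴ + 5⁴ + 2⁴ + 1⁴ = 6561 + 625 + 16 + 1 = 7203
7203 → 7⁴ + 2⁴ + 0⁴ + 3⁴ = 2401 + 16 + 0 + 81 = 2498
2498 → 2⁴ + 4⁴ + 9⁴ + 8⁴ = 16 + 256 + 6561 + 4096 = 10929
10929 → 1⁴ + 0⁴ + 9⁴ + 2⁴ + 9⁴ = 1 + 0 + 6561 + 16 + 6561 = 13139
13139 → 1⁴ + 3⁴ + 1⁴ + 3⁴ + 9⁴ = 1 + 81 + 1 + 81 + 6561 = 6725
6725 → 6⁴ + 7⁴ + 2⁴ + 5⁴ = 1296 + 2401 + 16 + 625 = 4338
4338 → 4⁴ + 3⁴ + 3⁴ + 8⁴ = 256 + 81 + 81 + 4096 = 4514
4514 → 4⁴ + 5⁴ + 1⁴ + 4⁴ = 256 + 625 + 1 + 256 = 1138
1138 → 1⁴ + 1⁴ + 3⁴ + 8⁴ = 1 + 1 + 81 + 4096 = 4179
4179 → 4⁴ + 1⁴ + 7⁴ + 9⁴ = 256 + 1 + 2401 + 6561 = 9219
9219 → 9⁴ + 2⁴ + 1⁴ + 9⁴ = 6561 + 16 + 1 + 6561 = 13139  — 13139 already seen; the sequence cycles without reaching 1.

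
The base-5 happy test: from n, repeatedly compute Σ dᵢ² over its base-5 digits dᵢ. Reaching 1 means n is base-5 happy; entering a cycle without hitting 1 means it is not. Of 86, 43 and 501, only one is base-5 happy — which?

86: 86 → 14 → 20 → 16 → 10 → 4 → 16  — repeats 16 (not base-5 happy)
43: 43 → 19 → 25 → 1  — reaches 1 (base-5 happy)
501: 501 → 17 → 13 → 13  — repeats 13 (not base-5 happy)

43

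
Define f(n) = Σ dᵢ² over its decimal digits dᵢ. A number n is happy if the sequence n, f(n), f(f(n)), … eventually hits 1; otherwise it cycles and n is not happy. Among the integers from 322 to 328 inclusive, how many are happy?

1

322: 322 → 17 → 50 → 25 → 29 → 85 → 89 → 145 → 42 → 20 → 4 → 16 → 37 → 58 → 89  — not happy
323: 323 → 22 → 8 → 64 → 52 → 29 → 85 → 89 → 145 → 42 → 20 → 4 → 16 → 37 → 58 → 89  — not happy
324: 324 → 29 → 85 → 89 → 145 → 42 → 20 → 4 → 16 → 37 → 58 → 89  — not happy
325: 325 → 38 → 73 → 58 → 89 → 145 → 42 → 20 → 4 → 16 → 37 → 58  — not happy
326: 326 → 49 → 97 → 130 → 10 → 1  — happy
327: 327 → 62 → 40 → 16 → 37 → 58 → 89 → 145 → 42 → 20 → 4 → 16  — not happy
328: 328 → 77 → 98 → 145 → 42 → 20 → 4 → 16 → 37 → 58 → 89 → 145  — not happy
happy: 326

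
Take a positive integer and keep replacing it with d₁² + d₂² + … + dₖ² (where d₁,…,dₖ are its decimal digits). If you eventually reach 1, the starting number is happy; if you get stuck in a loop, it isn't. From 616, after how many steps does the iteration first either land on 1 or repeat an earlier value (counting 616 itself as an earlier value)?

10

616 → 73
73 → 58
58 → 89
89 → 145
145 → 42
42 → 20
20 → 4
4 → 16
16 → 37
37 → 58  — 58 repeats.
That took 10 steps.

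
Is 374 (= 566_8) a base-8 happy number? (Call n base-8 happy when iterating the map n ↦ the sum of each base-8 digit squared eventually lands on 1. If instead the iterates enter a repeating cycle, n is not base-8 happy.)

base-8 happy

374 = (5,6,6)_8 → 5² + 6² + 6² = 25 + 36 + 36 = 97
97 = (1,4,1)_8 → 1² + 4² + 1² = 1 + 16 + 1 = 18
18 = (2,2)_8 → 2² + 2² = 4 + 4 = 8
8 = (1,0)_8 → 1² + 0² = 1 + 0 = 1  — reached 1.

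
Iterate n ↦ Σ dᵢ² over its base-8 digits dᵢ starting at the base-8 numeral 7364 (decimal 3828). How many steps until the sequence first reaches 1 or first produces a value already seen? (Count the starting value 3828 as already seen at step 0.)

3828 = (7,3,6,4)_8 → 7² + 3² + 6² + 4² = 110
110 = (1,5,6)_8 → 1² + 5² + 6² = 62
62 = (7,6)_8 → 7² + 6² = 85
85 = (1,2,5)_8 → 1² + 2² + 5² = 30
30 = (3,6)_8 → 3² + 6² = 45
45 = (5,5)_8 → 5² + 5² = 50
50 = (6,2)_8 → 6² + 2² = 40
40 = (5,0)_8 → 5² + 0² = 25
25 = (3,1)_8 → 3² + 1² = 10
10 = (1,2)_8 → 1² + 2² = 5
5 = (5)_8 → 5² = 25  — 25 repeats.
That took 11 steps.

11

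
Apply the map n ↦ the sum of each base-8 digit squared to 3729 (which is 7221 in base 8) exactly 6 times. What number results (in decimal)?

3729 = (7,2,2,1)_8 → 7² + 2² + 2² + 1² = 58
58 = (7,2)_8 → 7² + 2² = 53
53 = (6,5)_8 → 6² + 5² = 61
61 = (7,5)_8 → 7² + 5² = 74
74 = (1,1,2)_8 → 1² + 1² + 2² = 6
6 = (6)_8 → 6² = 36

36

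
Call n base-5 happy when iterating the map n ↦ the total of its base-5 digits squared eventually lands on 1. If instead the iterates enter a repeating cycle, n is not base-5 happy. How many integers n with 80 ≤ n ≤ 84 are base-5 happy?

80: 80 → 10 → 4 → 16 → 10  — not base-5 happy
81: 81 → 11 → 5 → 1  — base-5 happy
82: 82 → 14 → 20 → 16 → 10 → 4 → 16  — not base-5 happy
83: 83 → 19 → 25 → 1  — base-5 happy
84: 84 → 26 → 2 → 4 → 16 → 10 → 4  — not base-5 happy
base-5 happy: 81, 83

2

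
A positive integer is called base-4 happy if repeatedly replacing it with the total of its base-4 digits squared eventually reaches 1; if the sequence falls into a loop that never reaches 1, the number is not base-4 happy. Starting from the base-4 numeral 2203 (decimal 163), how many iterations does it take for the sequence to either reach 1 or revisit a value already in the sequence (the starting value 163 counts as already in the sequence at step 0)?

163 = (2,2,0,3)_4 → 2² + 2² + 0² + 3² = 17
17 = (1,0,1)_4 → 1² + 0² + 1² = 2
2 = (2)_4 → 2² = 4
4 = (1,0)_4 → 1² + 0² = 1  — reached 1.
That took 4 steps.

4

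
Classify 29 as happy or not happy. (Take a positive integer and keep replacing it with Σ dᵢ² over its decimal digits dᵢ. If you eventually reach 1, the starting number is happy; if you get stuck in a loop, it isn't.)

not happy

29 → 2² + 9² = 85
85 → 8² + 5² = 89
89 → 8² + 9² = 145
145 → 1² + 4² + 5² = 42
42 → 4² + 2² = 20
20 → 2² + 0² = 4
4 → 4² = 16
16 → 1² + 6² = 37
37 → 3² + 7² = 58
58 → 5² + 8² = 89  — 89 already seen; the sequence cycles without reaching 1.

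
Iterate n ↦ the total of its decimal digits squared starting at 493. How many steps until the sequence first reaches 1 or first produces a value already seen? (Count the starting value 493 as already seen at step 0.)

10

493 → 4² + 9² + 3² = 16 + 81 + 9 = 106
106 → 1² + 0² + 6² = 1 + 0 + 36 = 37
37 → 3² + 7² = 9 + 49 = 58
58 → 5² + 8² = 25 + 64 = 89
89 → 8² + 9² = 64 + 81 = 145
145 → 1² + 4² + 5² = 1 + 16 + 25 = 42
42 → 4² + 2² = 16 + 4 = 20
20 → 2² + 0² = 4 + 0 = 4
4 → 4² = 16
16 → 1² + 6² = 1 + 36 = 37  — 37 repeats.
That took 10 steps.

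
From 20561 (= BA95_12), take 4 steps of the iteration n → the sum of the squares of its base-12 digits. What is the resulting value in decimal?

20561 = (11,10,9,5)_12 → 11² + 10² + 9² + 5² = 121 + 100 + 81 + 25 = 327
327 = (2,3,3)_12 → 2² + 3² + 3² = 4 + 9 + 9 = 22
22 = (1,10)_12 → 1² + 10² = 1 + 100 = 101
101 = (8,5)_12 → 8² + 5² = 64 + 25 = 89

89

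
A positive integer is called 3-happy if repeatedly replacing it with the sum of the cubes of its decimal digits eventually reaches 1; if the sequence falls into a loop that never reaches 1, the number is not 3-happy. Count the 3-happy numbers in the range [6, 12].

1

6: 6 → 216 → 225 → 141 → 66 → 432 → 99 → 1458 → 702 → 351 → 153 → 153  — not 3-happy
7: 7 → 343 → 118 → 514 → 190 → 730 → 370 → 370  — not 3-happy
8: 8 → 512 → 134 → 92 → 737 → 713 → 371 → 371  — not 3-happy
9: 9 → 729 → 1080 → 513 → 153 → 153  — not 3-happy
10: 10 → 1  — 3-happy
11: 11 → 2 → 8 → 512 → 134 → 92 → 737 → 713 → 371 → 371  — not 3-happy
12: 12 → 9 → 729 → 1080 → 513 → 153 → 153  — not 3-happy
3-happy: 10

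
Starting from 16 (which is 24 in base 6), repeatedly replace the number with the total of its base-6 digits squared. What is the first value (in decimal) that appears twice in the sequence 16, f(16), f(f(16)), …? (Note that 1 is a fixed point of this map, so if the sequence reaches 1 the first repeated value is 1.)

16 = (2,4)_6 → 20
20 = (3,2)_6 → 13
13 = (2,1)_6 → 5
5 = (5)_6 → 25
25 = (4,1)_6 → 17
17 = (2,5)_6 → 29
29 = (4,5)_6 → 41
41 = (1,0,5)_6 → 26
26 = (4,2)_6 → 20  — 20 already appeared earlier.

20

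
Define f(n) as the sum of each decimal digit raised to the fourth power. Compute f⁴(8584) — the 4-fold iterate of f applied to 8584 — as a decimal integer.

8584 → 9073
9073 → 9043
9043 → 6898
6898 → 16049

16049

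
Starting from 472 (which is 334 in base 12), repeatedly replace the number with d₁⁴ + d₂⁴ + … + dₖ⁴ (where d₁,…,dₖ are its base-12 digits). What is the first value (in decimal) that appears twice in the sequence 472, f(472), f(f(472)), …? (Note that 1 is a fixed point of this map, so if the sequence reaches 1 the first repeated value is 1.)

20016

472 = (3,3,4)_12 → 418
418 = (2,10,10)_12 → 20016
20016 = (11,7,0,0)_12 → 17042
17042 = (9,10,4,2)_12 → 16833
16833 = (9,8,10,9)_12 → 27218
27218 = (1,3,9,0,2)_12 → 6659
6659 = (3,10,2,11)_12 → 24738
24738 = (1,2,3,9,6)_12 → 7955
7955 = (4,7,2,11)_12 → 17314
17314 = (10,0,2,10)_12 → 20016  — 20016 already appeared earlier.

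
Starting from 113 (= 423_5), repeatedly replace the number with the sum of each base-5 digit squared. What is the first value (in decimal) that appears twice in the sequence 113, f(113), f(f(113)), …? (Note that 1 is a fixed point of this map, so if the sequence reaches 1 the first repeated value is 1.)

13

113 = (4,2,3)_5 → 4² + 2² + 3² = 29
29 = (1,0,4)_5 → 1² + 0² + 4² = 17
17 = (3,2)_5 → 3² + 2² = 13
13 = (2,3)_5 → 2² + 3² = 13  — 13 already appeared earlier.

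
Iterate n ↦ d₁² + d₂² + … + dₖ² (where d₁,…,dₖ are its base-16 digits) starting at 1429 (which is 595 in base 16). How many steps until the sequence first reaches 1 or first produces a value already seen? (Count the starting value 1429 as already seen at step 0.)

1429 = (5,9,5)_16 → 5² + 9² + 5² = 25 + 81 + 25 = 131
131 = (8,3)_16 → 8² + 3² = 64 + 9 = 73
73 = (4,9)_16 → 4² + 9² = 16 + 81 = 97
97 = (6,1)_16 → 6² + 1² = 36 + 1 = 37
37 = (2,5)_16 → 2² + 5² = 4 + 25 = 29
29 = (1,13)_16 → 1² + 13² = 1 + 169 = 170
170 = (10,10)_16 → 10² + 10² = 100 + 100 = 200
200 = (12,8)_16 → 12² + 8² = 144 + 64 = 208
208 = (13,0)_16 → 13² + 0² = 169 + 0 = 169
169 = (10,9)_16 → 10² + 9² = 100 + 81 = 181
181 = (11,5)_16 → 11² + 5² = 121 + 25 = 146
146 = (9,2)_16 → 9² + 2² = 81 + 4 = 85
85 = (5,5)_16 → 5² + 5² = 25 + 25 = 50
50 = (3,2)_16 → 3² + 2² = 9 + 4 = 13
13 = (13)_16 → 13² = 169  — 169 repeats.
That took 15 steps.

15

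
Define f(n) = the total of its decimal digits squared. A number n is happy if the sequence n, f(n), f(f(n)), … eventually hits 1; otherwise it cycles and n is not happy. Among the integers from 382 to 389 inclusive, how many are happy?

382: 382 → 77 → 98 → 145 → 42 → 20 → 4 → 16 → 37 → 58 → 89 → 145  (repeats 145)
383: 383 → 82 → 68 → 100 → 1  (reaches 1)
384: 384 → 89 → 145 → 42 → 20 → 4 → 16 → 37 → 58 → 89  (repeats 89)
385: 385 → 98 → 145 → 42 → 20 → 4 → 16 → 37 → 58 → 89 → 145  (repeats 145)
386: 386 → 109 → 82 → 68 → 100 → 1  (reaches 1)
387: 387 → 122 → 9 → 81 → 65 → 61 → 37 → 58 → 89 → 145 → 42 → 20 → 4 → 16 → 37  (repeats 37)
388: 388 → 137 → 59 → 106 → 37 → 58 → 89 → 145 → 42 → 20 → 4 → 16 → 37  (repeats 37)
389: 389 → 154 → 42 → 20 → 4 → 16 → 37 → 58 → 89 → 145 → 42  (repeats 42)
happy: 383, 386

2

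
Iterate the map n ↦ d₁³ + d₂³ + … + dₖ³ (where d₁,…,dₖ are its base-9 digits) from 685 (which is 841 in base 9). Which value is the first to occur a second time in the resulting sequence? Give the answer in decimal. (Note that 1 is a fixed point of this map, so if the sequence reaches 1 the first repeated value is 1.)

685 = (8,4,1)_9 → 8³ + 4³ + 1³ = 577
577 = (7,1,1)_9 → 7³ + 1³ + 1³ = 345
345 = (4,2,3)_9 → 4³ + 2³ + 3³ = 99
99 = (1,2,0)_9 → 1³ + 2³ + 0³ = 9
9 = (1,0)_9 → 1³ + 0³ = 1  — reached the fixed point 1.
1 → 1, so 1 is the first repeated value.

1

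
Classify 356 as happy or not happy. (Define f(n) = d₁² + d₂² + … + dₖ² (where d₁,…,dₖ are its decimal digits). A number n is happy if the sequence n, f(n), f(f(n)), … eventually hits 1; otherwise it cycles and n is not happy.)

356 → 3² + 5² + 6² = 70
70 → 7² + 0² = 49
49 → 4² + 9² = 97
97 → 9² + 7² = 130
130 → 1² + 3² + 0² = 10
10 → 1² + 0² = 1  — reached 1.

happy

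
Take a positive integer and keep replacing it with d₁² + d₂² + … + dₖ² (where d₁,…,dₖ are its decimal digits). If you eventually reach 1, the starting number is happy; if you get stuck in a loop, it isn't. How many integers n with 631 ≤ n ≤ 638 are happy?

631: 631 → 46 → 52 → 29 → 85 → 89 → 145 → 42 → 20 → 4 → 16 → 37 → 58 → 89  (repeats 89)
632: 632 → 49 → 97 → 130 → 10 → 1  (reaches 1)
633: 633 → 54 → 41 → 17 → 50 → 25 → 29 → 85 → 89 → 145 → 42 → 20 → 4 → 16 → 37 → 58 → 89  (repeats 89)
634: 634 → 61 → 37 → 58 → 89 → 145 → 42 → 20 → 4 → 16 → 37  (repeats 37)
635: 635 → 70 → 49 → 97 → 130 → 10 → 1  (reaches 1)
636: 636 → 81 → 65 → 61 → 37 → 58 → 89 → 145 → 42 → 20 → 4 → 16 → 37  (repeats 37)
637: 637 → 94 → 97 → 130 → 10 → 1  (reaches 1)
638: 638 → 109 → 82 → 68 → 100 → 1  (reaches 1)
happy: 632, 635, 637, 638

4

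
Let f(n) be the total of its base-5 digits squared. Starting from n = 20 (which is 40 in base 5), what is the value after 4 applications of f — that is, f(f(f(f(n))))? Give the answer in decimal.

16

20 = (4,0)_5 → 4² + 0² = 16 + 0 = 16
16 = (3,1)_5 → 3² + 1² = 9 + 1 = 10
10 = (2,0)_5 → 2² + 0² = 4 + 0 = 4
4 = (4)_5 → 4² = 16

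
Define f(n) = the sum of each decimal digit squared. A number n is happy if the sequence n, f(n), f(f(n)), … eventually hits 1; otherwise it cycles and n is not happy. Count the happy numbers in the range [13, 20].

13: 13 → 10 → 1  — happy
14: 14 → 17 → 50 → 25 → 29 → 85 → 89 → 145 → 42 → 20 → 4 → 16 → 37 → 58 → 89  — not happy
15: 15 → 26 → 40 → 16 → 37 → 58 → 89 → 145 → 42 → 20 → 4 → 16  — not happy
16: 16 → 37 → 58 → 89 → 145 → 42 → 20 → 4 → 16  — not happy
17: 17 → 50 → 25 → 29 → 85 → 89 → 145 → 42 → 20 → 4 → 16 → 37 → 58 → 89  — not happy
18: 18 → 65 → 61 → 37 → 58 → 89 → 145 → 42 → 20 → 4 → 16 → 37  — not happy
19: 19 → 82 → 68 → 100 → 1  — happy
20: 20 → 4 → 16 → 37 → 58 → 89 → 145 → 42 → 20  — not happy
happy: 13, 19

2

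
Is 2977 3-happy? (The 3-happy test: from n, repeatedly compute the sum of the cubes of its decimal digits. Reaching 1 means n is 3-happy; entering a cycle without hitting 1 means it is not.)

3-happy

2977 → 2³ + 9³ + 7³ + 7³ = 1423
1423 → 1³ + 4³ + 2³ + 3³ = 100
100 → 1³ + 0³ + 0³ = 1  — reached 1.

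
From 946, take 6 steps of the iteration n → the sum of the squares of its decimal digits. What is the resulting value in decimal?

1

946 → 133
133 → 19
19 → 82
82 → 68
68 → 100
100 → 1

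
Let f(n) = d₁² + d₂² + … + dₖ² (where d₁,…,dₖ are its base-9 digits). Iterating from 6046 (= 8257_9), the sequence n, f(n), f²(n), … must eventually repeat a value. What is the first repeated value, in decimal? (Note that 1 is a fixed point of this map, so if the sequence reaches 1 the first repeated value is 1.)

68

6046 = (8,2,5,7)_9 → 8² + 2² + 5² + 7² = 142
142 = (1,6,7)_9 → 1² + 6² + 7² = 86
86 = (1,0,5)_9 → 1² + 0² + 5² = 26
26 = (2,8)_9 → 2² + 8² = 68
68 = (7,5)_9 → 7² + 5² = 74
74 = (8,2)_9 → 8² + 2² = 68  — 68 already appeared earlier.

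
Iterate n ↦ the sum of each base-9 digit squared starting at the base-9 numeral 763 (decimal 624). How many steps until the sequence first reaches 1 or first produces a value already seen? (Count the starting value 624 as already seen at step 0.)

624 = (7,6,3)_9 → 94
94 = (1,1,4)_9 → 18
18 = (2,0)_9 → 4
4 = (4)_9 → 16
16 = (1,7)_9 → 50
50 = (5,5)_9 → 50  — 50 repeats.
That took 6 steps.

6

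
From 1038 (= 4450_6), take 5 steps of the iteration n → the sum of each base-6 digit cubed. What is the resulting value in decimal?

36

1038 = (4,4,5,0)_6 → 4³ + 4³ + 5³ + 0³ = 253
253 = (1,1,0,1)_6 → 1³ + 1³ + 0³ + 1³ = 3
3 = (3)_6 → 3³ = 27
27 = (4,3)_6 → 4³ + 3³ = 91
91 = (2,3,1)_6 → 2³ + 3³ + 1³ = 36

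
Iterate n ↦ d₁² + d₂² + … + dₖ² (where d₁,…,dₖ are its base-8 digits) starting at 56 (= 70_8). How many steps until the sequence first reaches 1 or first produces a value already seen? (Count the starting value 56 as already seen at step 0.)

56 = (7,0)_8 → 7² + 0² = 49 + 0 = 49
49 = (6,1)_8 → 6² + 1² = 36 + 1 = 37
37 = (4,5)_8 → 4² + 5² = 16 + 25 = 41
41 = (5,1)_8 → 5² + 1² = 25 + 1 = 26
26 = (3,2)_8 → 3² + 2² = 9 + 4 = 13
13 = (1,5)_8 → 1² + 5² = 1 + 25 = 26  — 26 repeats.
That took 6 steps.

6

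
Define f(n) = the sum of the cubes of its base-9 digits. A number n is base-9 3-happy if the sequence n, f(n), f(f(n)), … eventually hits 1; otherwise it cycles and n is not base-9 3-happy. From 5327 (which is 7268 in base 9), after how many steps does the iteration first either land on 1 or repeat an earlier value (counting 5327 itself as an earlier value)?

5327 = (7,2,6,8)_9 → 7³ + 2³ + 6³ + 8³ = 1079
1079 = (1,4,2,8)_9 → 1³ + 4³ + 2³ + 8³ = 585
585 = (7,2,0)_9 → 7³ + 2³ + 0³ = 351
351 = (4,3,0)_9 → 4³ + 3³ + 0³ = 91
91 = (1,1,1)_9 → 1³ + 1³ + 1³ = 3
3 = (3)_9 → 3³ = 27
27 = (3,0)_9 → 3³ + 0³ = 27  — 27 repeats.
That took 7 steps.

7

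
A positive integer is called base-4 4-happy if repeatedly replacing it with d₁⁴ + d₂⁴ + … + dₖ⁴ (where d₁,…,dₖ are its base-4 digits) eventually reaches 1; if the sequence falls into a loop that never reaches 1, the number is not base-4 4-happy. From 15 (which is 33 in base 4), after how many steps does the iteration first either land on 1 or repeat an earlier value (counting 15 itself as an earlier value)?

5

15 = (3,3)_4 → 3⁴ + 3⁴ = 162
162 = (2,2,0,2)_4 → 2⁴ + 2⁴ + 0⁴ + 2⁴ = 48
48 = (3,0,0)_4 → 3⁴ + 0⁴ + 0⁴ = 81
81 = (1,1,0,1)_4 → 1⁴ + 1⁴ + 0⁴ + 1⁴ = 3
3 = (3)_4 → 3⁴ = 81  — 81 repeats.
That took 5 steps.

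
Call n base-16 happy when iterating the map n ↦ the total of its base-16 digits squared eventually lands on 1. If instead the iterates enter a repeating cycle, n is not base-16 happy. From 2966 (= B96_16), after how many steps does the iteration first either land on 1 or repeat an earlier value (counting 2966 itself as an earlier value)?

2966 = (11,9,6)_16 → 11² + 9² + 6² = 238
238 = (14,14)_16 → 14² + 14² = 392
392 = (1,8,8)_16 → 1² + 8² + 8² = 129
129 = (8,1)_16 → 8² + 1² = 65
65 = (4,1)_16 → 4² + 1² = 17
17 = (1,1)_16 → 1² + 1² = 2
2 = (2)_16 → 2² = 4
4 = (4)_16 → 4² = 16
16 = (1,0)_16 → 1² + 0² = 1  — reached 1.
That took 9 steps.

9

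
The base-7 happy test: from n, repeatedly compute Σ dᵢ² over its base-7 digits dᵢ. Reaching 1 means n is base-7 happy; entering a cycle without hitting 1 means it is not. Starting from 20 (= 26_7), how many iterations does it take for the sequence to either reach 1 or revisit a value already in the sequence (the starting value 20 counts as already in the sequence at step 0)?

20 = (2,6)_7 → 2² + 6² = 40
40 = (5,5)_7 → 5² + 5² = 50
50 = (1,0,1)_7 → 1² + 0² + 1² = 2
2 = (2)_7 → 2² = 4
4 = (4)_7 → 4² = 16
16 = (2,2)_7 → 2² + 2² = 8
8 = (1,1)_7 → 1² + 1² = 2  — 2 repeats.
That took 7 steps.

7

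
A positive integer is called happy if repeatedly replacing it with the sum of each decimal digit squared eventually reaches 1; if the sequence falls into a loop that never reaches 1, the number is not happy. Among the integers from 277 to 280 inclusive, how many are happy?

1

277: 277 → 102 → 5 → 25 → 29 → 85 → 89 → 145 → 42 → 20 → 4 → 16 → 37 → 58 → 89  (repeats 89)
278: 278 → 117 → 51 → 26 → 40 → 16 → 37 → 58 → 89 → 145 → 42 → 20 → 4 → 16  (repeats 16)
279: 279 → 134 → 26 → 40 → 16 → 37 → 58 → 89 → 145 → 42 → 20 → 4 → 16  (repeats 16)
280: 280 → 68 → 100 → 1  (reaches 1)
happy: 280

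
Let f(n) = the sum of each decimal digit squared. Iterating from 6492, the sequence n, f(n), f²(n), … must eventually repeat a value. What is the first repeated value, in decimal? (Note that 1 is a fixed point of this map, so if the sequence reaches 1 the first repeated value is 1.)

37

6492 → 137
137 → 59
59 → 106
106 → 37
37 → 58
58 → 89
89 → 145
145 → 42
42 → 20
20 → 4
4 → 16
16 → 37  — 37 already appeared earlier.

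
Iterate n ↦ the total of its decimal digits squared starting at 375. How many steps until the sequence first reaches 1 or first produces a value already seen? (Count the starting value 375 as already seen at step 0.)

11

375 → 83
83 → 73
73 → 58
58 → 89
89 → 145
145 → 42
42 → 20
20 → 4
4 → 16
16 → 37
37 → 58  — 58 repeats.
That took 11 steps.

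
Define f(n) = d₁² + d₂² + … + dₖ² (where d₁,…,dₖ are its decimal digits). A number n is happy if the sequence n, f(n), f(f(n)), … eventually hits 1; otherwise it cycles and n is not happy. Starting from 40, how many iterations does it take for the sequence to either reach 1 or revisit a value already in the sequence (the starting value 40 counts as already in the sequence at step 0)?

40 → 4² + 0² = 16
16 → 1² + 6² = 37
37 → 3² + 7² = 58
58 → 5² + 8² = 89
89 → 8² + 9² = 145
145 → 1² + 4² + 5² = 42
42 → 4² + 2² = 20
20 → 2² + 0² = 4
4 → 4² = 16  — 16 repeats.
That took 9 steps.

9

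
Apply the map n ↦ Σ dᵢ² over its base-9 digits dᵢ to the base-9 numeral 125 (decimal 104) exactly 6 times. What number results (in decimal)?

50

104 = (1,2,5)_9 → 1² + 2² + 5² = 30
30 = (3,3)_9 → 3² + 3² = 18
18 = (2,0)_9 → 2² + 0² = 4
4 = (4)_9 → 4² = 16
16 = (1,7)_9 → 1² + 7² = 50
50 = (5,5)_9 → 5² + 5² = 50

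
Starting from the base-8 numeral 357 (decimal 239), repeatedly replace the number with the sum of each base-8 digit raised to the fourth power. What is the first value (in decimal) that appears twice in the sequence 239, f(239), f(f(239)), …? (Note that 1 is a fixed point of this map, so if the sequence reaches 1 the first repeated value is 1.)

239 = (3,5,7)_8 → 3⁴ + 5⁴ + 7⁴ = 3107
3107 = (6,0,4,3)_8 → 6⁴ + 0⁴ + 4⁴ + 3⁴ = 1633
1633 = (3,1,4,1)_8 → 3⁴ + 1⁴ + 4⁴ + 1⁴ = 339
339 = (5,2,3)_8 → 5⁴ + 2⁴ + 3⁴ = 722
722 = (1,3,2,2)_8 → 1⁴ + 3⁴ + 2⁴ + 2⁴ = 114
114 = (1,6,2)_8 → 1⁴ + 6⁴ + 2⁴ = 1313
1313 = (2,4,4,1)_8 → 2⁴ + 4⁴ + 4⁴ + 1⁴ = 529
529 = (1,0,2,1)_8 → 1⁴ + 0⁴ + 2⁴ + 1⁴ = 18
18 = (2,2)_8 → 2⁴ + 2⁴ = 32
32 = (4,0)_8 → 4⁴ + 0⁴ = 256
256 = (4,0,0)_8 → 4⁴ + 0⁴ + 0⁴ = 256  — 256 already appeared earlier.

256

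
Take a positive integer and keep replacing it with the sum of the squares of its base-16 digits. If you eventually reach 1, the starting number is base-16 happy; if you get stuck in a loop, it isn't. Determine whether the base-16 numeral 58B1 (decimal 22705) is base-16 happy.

22705 = (5,8,11,1)_16 → 5² + 8² + 11² + 1² = 211
211 = (13,3)_16 → 13² + 3² = 178
178 = (11,2)_16 → 11² + 2² = 125
125 = (7,13)_16 → 7² + 13² = 218
218 = (13,10)_16 → 13² + 10² = 269
269 = (1,0,13)_16 → 1² + 0² + 13² = 170
170 = (10,10)_16 → 10² + 10² = 200
200 = (12,8)_16 → 12² + 8² = 208
208 = (13,0)_16 → 13² + 0² = 169
169 = (10,9)_16 → 10² + 9² = 181
181 = (11,5)_16 → 11² + 5² = 146
146 = (9,2)_16 → 9² + 2² = 85
85 = (5,5)_16 → 5² + 5² = 50
50 = (3,2)_16 → 3² + 2² = 13
13 = (13)_16 → 13² = 169  — 169 already seen; the sequence cycles without reaching 1.

not base-16 happy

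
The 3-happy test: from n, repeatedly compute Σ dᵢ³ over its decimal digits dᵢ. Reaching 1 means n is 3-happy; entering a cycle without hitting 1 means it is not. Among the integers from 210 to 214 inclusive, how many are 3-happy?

210: 210 → 9 → 729 → 1080 → 513 → 153 → 153  (repeats 153)
211: 211 → 10 → 1  (reaches 1)
212: 212 → 17 → 344 → 155 → 251 → 134 → 92 → 737 → 713 → 371 → 371  (repeats 371)
213: 213 → 36 → 243 → 99 → 1458 → 702 → 351 → 153 → 153  (repeats 153)
214: 214 → 73 → 370 → 370  (repeats 370)
3-happy: 211

1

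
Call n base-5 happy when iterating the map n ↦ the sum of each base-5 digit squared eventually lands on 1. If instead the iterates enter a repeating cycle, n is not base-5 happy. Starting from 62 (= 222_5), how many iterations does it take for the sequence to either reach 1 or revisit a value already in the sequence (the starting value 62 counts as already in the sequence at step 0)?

62 = (2,2,2)_5 → 2² + 2² + 2² = 4 + 4 + 4 = 12
12 = (2,2)_5 → 2² + 2² = 4 + 4 = 8
8 = (1,3)_5 → 1² + 3² = 1 + 9 = 10
10 = (2,0)_5 → 2² + 0² = 4 + 0 = 4
4 = (4)_5 → 4² = 16
16 = (3,1)_5 → 3² + 1² = 9 + 1 = 10  — 10 repeats.
That took 6 steps.

6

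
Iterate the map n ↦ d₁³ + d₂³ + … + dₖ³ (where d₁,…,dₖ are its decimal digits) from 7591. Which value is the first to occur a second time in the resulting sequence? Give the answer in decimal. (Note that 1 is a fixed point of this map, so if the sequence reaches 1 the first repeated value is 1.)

7591 → 7³ + 5³ + 9³ + 1³ = 1198
1198 → 1³ + 1³ + 9³ + 8³ = 1243
1243 → 1³ + 2³ + 4³ + 3³ = 100
100 → 1³ + 0³ + 0³ = 1  — reached the fixed point 1.
1 → 1, so 1 is the first repeated value.

1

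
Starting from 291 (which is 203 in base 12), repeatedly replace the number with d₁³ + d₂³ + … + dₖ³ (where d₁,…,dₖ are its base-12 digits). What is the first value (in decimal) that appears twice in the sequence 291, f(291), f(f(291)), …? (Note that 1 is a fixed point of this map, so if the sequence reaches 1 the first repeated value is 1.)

1

291 = (2,0,3)_12 → 35
35 = (2,11)_12 → 1339
1339 = (9,3,7)_12 → 1099
1099 = (7,7,7)_12 → 1029
1029 = (7,1,9)_12 → 1073
1073 = (7,5,5)_12 → 593
593 = (4,1,5)_12 → 190
190 = (1,3,10)_12 → 1028
1028 = (7,1,8)_12 → 856
856 = (5,11,4)_12 → 1520
1520 = (10,6,8)_12 → 1728
1728 = (1,0,0,0)_12 → 1  — reached the fixed point 1.
1 → 1, so 1 is the first repeated value.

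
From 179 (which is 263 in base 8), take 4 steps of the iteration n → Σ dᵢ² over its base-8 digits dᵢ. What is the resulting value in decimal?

26

179 = (2,6,3)_8 → 2² + 6² + 3² = 4 + 36 + 9 = 49
49 = (6,1)_8 → 6² + 1² = 36 + 1 = 37
37 = (4,5)_8 → 4² + 5² = 16 + 25 = 41
41 = (5,1)_8 → 5² + 1² = 25 + 1 = 26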